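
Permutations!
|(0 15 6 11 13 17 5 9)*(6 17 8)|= |(0 15 17 5 9)(6 11 13 8)|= 20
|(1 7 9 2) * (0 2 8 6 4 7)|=|(0 2 1)(4 7 9 8 6)|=15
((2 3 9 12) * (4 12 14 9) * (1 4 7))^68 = (14)(1 12 3)(2 7 4)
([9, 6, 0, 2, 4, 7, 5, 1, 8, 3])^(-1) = (0 2 3 9)(1 7 5 6)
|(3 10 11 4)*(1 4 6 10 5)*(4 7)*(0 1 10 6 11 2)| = 8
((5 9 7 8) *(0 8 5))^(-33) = (9)(0 8)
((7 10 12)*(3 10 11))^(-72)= (3 7 10 11 12)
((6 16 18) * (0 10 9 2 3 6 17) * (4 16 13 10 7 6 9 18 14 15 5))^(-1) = ((0 7 6 13 10 18 17)(2 3 9)(4 16 14 15 5))^(-1) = (0 17 18 10 13 6 7)(2 9 3)(4 5 15 14 16)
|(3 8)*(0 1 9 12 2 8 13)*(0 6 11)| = |(0 1 9 12 2 8 3 13 6 11)| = 10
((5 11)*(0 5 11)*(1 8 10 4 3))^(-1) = ((11)(0 5)(1 8 10 4 3))^(-1) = (11)(0 5)(1 3 4 10 8)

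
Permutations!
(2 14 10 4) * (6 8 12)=(2 14 10 4)(6 8 12)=[0, 1, 14, 3, 2, 5, 8, 7, 12, 9, 4, 11, 6, 13, 10]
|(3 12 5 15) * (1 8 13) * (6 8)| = |(1 6 8 13)(3 12 5 15)| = 4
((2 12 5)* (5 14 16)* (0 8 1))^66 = (2 12 14 16 5)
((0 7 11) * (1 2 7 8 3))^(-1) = (0 11 7 2 1 3 8)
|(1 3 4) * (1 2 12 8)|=6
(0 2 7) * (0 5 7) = [2, 1, 0, 3, 4, 7, 6, 5] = (0 2)(5 7)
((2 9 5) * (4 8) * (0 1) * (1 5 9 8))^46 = (9)(0 4 2)(1 8 5)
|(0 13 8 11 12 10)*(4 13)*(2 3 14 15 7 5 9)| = |(0 4 13 8 11 12 10)(2 3 14 15 7 5 9)| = 7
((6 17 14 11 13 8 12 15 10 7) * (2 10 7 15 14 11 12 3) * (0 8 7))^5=(17)(0 15 10 2 3 8)(12 14)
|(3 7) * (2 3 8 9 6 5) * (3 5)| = |(2 5)(3 7 8 9 6)| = 10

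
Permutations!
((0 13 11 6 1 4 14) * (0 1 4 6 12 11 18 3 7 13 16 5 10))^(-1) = (0 10 5 16)(1 14 4 6)(3 18 13 7)(11 12)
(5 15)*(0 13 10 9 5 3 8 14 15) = [13, 1, 2, 8, 4, 0, 6, 7, 14, 5, 9, 11, 12, 10, 15, 3] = (0 13 10 9 5)(3 8 14 15)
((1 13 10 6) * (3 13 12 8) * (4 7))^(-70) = ((1 12 8 3 13 10 6)(4 7))^(-70) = (13)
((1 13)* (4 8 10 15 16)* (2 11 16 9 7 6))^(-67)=((1 13)(2 11 16 4 8 10 15 9 7 6))^(-67)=(1 13)(2 4 15 6 16 10 7 11 8 9)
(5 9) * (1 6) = (1 6)(5 9) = [0, 6, 2, 3, 4, 9, 1, 7, 8, 5]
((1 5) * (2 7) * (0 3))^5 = (0 3)(1 5)(2 7)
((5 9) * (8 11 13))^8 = ((5 9)(8 11 13))^8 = (8 13 11)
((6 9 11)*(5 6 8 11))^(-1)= ((5 6 9)(8 11))^(-1)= (5 9 6)(8 11)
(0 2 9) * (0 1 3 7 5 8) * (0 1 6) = (0 2 9 6)(1 3 7 5 8) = [2, 3, 9, 7, 4, 8, 0, 5, 1, 6]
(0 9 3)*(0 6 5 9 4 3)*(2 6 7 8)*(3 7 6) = (0 4 7 8 2 3 6 5 9) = [4, 1, 3, 6, 7, 9, 5, 8, 2, 0]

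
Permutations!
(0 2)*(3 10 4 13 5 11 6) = (0 2)(3 10 4 13 5 11 6) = [2, 1, 0, 10, 13, 11, 3, 7, 8, 9, 4, 6, 12, 5]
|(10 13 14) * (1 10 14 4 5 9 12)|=7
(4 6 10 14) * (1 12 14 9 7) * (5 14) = (1 12 5 14 4 6 10 9 7) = [0, 12, 2, 3, 6, 14, 10, 1, 8, 7, 9, 11, 5, 13, 4]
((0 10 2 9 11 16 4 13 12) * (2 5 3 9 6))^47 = ((0 10 5 3 9 11 16 4 13 12)(2 6))^47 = (0 4 9 10 13 11 5 12 16 3)(2 6)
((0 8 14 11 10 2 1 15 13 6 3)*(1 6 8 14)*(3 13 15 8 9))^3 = (15)(0 10 13)(1 8)(2 9 14)(3 11 6)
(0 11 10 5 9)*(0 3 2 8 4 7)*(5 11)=(0 5 9 3 2 8 4 7)(10 11)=[5, 1, 8, 2, 7, 9, 6, 0, 4, 3, 11, 10]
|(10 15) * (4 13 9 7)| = 4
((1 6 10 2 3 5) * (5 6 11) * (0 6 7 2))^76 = (0 6 10)(1 11 5)(2 3 7)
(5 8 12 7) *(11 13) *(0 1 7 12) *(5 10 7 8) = (0 1 8)(7 10)(11 13) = [1, 8, 2, 3, 4, 5, 6, 10, 0, 9, 7, 13, 12, 11]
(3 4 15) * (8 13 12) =(3 4 15)(8 13 12) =[0, 1, 2, 4, 15, 5, 6, 7, 13, 9, 10, 11, 8, 12, 14, 3]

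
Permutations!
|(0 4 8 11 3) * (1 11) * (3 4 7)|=12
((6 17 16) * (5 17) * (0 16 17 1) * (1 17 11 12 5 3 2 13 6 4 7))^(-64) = (17)(0 16 4 7 1) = ((0 16 4 7 1)(2 13 6 3)(5 17 11 12))^(-64)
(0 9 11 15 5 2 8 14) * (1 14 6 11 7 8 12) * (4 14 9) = (0 4 14)(1 9 7 8 6 11 15 5 2 12) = [4, 9, 12, 3, 14, 2, 11, 8, 6, 7, 10, 15, 1, 13, 0, 5]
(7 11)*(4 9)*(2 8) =[0, 1, 8, 3, 9, 5, 6, 11, 2, 4, 10, 7] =(2 8)(4 9)(7 11)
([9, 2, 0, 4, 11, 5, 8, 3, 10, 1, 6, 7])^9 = [9, 2, 0, 4, 11, 5, 6, 3, 8, 1, 10, 7]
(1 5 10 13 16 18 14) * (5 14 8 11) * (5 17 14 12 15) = (1 12 15 5 10 13 16 18 8 11 17 14) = [0, 12, 2, 3, 4, 10, 6, 7, 11, 9, 13, 17, 15, 16, 1, 5, 18, 14, 8]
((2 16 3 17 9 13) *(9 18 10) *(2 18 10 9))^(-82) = (2 17 16 10 3)(9 18 13)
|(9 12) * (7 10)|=|(7 10)(9 12)|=2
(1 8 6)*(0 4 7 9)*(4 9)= [9, 8, 2, 3, 7, 5, 1, 4, 6, 0]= (0 9)(1 8 6)(4 7)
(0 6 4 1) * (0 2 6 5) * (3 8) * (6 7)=(0 5)(1 2 7 6 4)(3 8)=[5, 2, 7, 8, 1, 0, 4, 6, 3]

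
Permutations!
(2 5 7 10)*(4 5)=(2 4 5 7 10)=[0, 1, 4, 3, 5, 7, 6, 10, 8, 9, 2]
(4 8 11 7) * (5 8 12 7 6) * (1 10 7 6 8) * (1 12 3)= (1 10 7 4 3)(5 12 6)(8 11)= [0, 10, 2, 1, 3, 12, 5, 4, 11, 9, 7, 8, 6]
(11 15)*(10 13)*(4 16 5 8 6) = (4 16 5 8 6)(10 13)(11 15) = [0, 1, 2, 3, 16, 8, 4, 7, 6, 9, 13, 15, 12, 10, 14, 11, 5]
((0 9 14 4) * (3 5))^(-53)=(0 4 14 9)(3 5)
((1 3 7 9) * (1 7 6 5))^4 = (9)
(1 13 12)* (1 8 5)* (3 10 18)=[0, 13, 2, 10, 4, 1, 6, 7, 5, 9, 18, 11, 8, 12, 14, 15, 16, 17, 3]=(1 13 12 8 5)(3 10 18)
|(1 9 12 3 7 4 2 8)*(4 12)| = 15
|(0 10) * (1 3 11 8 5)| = |(0 10)(1 3 11 8 5)| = 10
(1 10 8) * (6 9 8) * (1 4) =[0, 10, 2, 3, 1, 5, 9, 7, 4, 8, 6] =(1 10 6 9 8 4)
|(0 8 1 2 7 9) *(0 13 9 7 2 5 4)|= |(0 8 1 5 4)(9 13)|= 10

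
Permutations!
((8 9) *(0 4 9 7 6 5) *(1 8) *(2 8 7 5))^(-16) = (0 9 7 2 5 4 1 6 8)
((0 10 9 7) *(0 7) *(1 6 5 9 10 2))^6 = ((10)(0 2 1 6 5 9))^6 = (10)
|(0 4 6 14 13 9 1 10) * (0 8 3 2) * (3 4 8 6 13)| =11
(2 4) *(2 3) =(2 4 3) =[0, 1, 4, 2, 3]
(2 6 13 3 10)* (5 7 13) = (2 6 5 7 13 3 10) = [0, 1, 6, 10, 4, 7, 5, 13, 8, 9, 2, 11, 12, 3]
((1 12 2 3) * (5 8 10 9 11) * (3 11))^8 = ((1 12 2 11 5 8 10 9 3))^8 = (1 3 9 10 8 5 11 2 12)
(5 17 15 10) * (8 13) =(5 17 15 10)(8 13) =[0, 1, 2, 3, 4, 17, 6, 7, 13, 9, 5, 11, 12, 8, 14, 10, 16, 15]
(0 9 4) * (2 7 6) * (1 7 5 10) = [9, 7, 5, 3, 0, 10, 2, 6, 8, 4, 1] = (0 9 4)(1 7 6 2 5 10)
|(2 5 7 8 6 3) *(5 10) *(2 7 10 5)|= |(2 5 10)(3 7 8 6)|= 12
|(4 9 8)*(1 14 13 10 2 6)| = 6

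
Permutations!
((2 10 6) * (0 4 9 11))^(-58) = ((0 4 9 11)(2 10 6))^(-58) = (0 9)(2 6 10)(4 11)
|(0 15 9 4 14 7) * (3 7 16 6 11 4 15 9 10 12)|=|(0 9 15 10 12 3 7)(4 14 16 6 11)|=35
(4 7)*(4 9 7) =(7 9) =[0, 1, 2, 3, 4, 5, 6, 9, 8, 7]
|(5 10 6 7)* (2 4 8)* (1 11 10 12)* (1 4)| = |(1 11 10 6 7 5 12 4 8 2)| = 10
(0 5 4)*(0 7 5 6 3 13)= (0 6 3 13)(4 7 5)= [6, 1, 2, 13, 7, 4, 3, 5, 8, 9, 10, 11, 12, 0]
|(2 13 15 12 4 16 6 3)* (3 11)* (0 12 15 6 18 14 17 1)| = 40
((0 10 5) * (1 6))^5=(0 5 10)(1 6)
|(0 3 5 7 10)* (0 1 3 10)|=6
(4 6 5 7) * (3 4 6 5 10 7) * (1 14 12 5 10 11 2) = [0, 14, 1, 4, 10, 3, 11, 6, 8, 9, 7, 2, 5, 13, 12] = (1 14 12 5 3 4 10 7 6 11 2)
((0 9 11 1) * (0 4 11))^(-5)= ((0 9)(1 4 11))^(-5)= (0 9)(1 4 11)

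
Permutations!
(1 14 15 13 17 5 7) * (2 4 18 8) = [0, 14, 4, 3, 18, 7, 6, 1, 2, 9, 10, 11, 12, 17, 15, 13, 16, 5, 8] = (1 14 15 13 17 5 7)(2 4 18 8)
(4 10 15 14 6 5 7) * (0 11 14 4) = (0 11 14 6 5 7)(4 10 15) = [11, 1, 2, 3, 10, 7, 5, 0, 8, 9, 15, 14, 12, 13, 6, 4]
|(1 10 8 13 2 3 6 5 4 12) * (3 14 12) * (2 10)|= |(1 2 14 12)(3 6 5 4)(8 13 10)|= 12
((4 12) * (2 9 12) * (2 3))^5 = ((2 9 12 4 3))^5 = (12)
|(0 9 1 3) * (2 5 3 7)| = 7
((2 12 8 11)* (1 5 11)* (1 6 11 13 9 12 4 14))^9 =(1 4 11 8 9 5 14 2 6 12 13)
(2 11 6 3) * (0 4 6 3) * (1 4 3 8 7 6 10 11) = (0 3 2 1 4 10 11 8 7 6) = [3, 4, 1, 2, 10, 5, 0, 6, 7, 9, 11, 8]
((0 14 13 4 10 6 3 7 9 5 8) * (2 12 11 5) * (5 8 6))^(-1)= ((0 14 13 4 10 5 6 3 7 9 2 12 11 8))^(-1)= (0 8 11 12 2 9 7 3 6 5 10 4 13 14)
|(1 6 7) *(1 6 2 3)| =6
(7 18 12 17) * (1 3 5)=[0, 3, 2, 5, 4, 1, 6, 18, 8, 9, 10, 11, 17, 13, 14, 15, 16, 7, 12]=(1 3 5)(7 18 12 17)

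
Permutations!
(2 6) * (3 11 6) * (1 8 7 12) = (1 8 7 12)(2 3 11 6) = [0, 8, 3, 11, 4, 5, 2, 12, 7, 9, 10, 6, 1]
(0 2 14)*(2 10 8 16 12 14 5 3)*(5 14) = (0 10 8 16 12 5 3 2 14) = [10, 1, 14, 2, 4, 3, 6, 7, 16, 9, 8, 11, 5, 13, 0, 15, 12]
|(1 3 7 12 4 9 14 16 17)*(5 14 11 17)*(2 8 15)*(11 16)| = 33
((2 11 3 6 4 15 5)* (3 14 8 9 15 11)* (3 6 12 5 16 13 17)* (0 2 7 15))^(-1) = (0 9 8 14 11 4 6 2)(3 17 13 16 15 7 5 12) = ((0 2 6 4 11 14 8 9)(3 12 5 7 15 16 13 17))^(-1)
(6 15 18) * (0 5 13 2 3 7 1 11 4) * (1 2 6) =(0 5 13 6 15 18 1 11 4)(2 3 7) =[5, 11, 3, 7, 0, 13, 15, 2, 8, 9, 10, 4, 12, 6, 14, 18, 16, 17, 1]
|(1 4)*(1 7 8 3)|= 5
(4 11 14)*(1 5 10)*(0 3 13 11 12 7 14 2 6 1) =(0 3 13 11 2 6 1 5 10)(4 12 7 14) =[3, 5, 6, 13, 12, 10, 1, 14, 8, 9, 0, 2, 7, 11, 4]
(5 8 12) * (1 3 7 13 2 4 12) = (1 3 7 13 2 4 12 5 8) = [0, 3, 4, 7, 12, 8, 6, 13, 1, 9, 10, 11, 5, 2]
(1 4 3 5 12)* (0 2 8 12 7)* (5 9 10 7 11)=(0 2 8 12 1 4 3 9 10 7)(5 11)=[2, 4, 8, 9, 3, 11, 6, 0, 12, 10, 7, 5, 1]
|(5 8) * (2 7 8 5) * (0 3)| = 6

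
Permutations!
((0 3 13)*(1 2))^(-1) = (0 13 3)(1 2)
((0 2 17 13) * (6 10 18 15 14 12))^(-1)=((0 2 17 13)(6 10 18 15 14 12))^(-1)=(0 13 17 2)(6 12 14 15 18 10)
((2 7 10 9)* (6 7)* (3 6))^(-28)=((2 3 6 7 10 9))^(-28)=(2 6 10)(3 7 9)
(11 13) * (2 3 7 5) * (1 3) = (1 3 7 5 2)(11 13) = [0, 3, 1, 7, 4, 2, 6, 5, 8, 9, 10, 13, 12, 11]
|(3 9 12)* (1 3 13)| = 5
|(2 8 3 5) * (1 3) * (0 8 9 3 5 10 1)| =6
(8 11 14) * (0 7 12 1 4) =(0 7 12 1 4)(8 11 14) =[7, 4, 2, 3, 0, 5, 6, 12, 11, 9, 10, 14, 1, 13, 8]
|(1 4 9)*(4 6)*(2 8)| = 4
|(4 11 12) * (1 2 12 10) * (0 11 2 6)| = 15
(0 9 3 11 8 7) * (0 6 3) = (0 9)(3 11 8 7 6) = [9, 1, 2, 11, 4, 5, 3, 6, 7, 0, 10, 8]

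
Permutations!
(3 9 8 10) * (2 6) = [0, 1, 6, 9, 4, 5, 2, 7, 10, 8, 3] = (2 6)(3 9 8 10)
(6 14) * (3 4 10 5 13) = [0, 1, 2, 4, 10, 13, 14, 7, 8, 9, 5, 11, 12, 3, 6] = (3 4 10 5 13)(6 14)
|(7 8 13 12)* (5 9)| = 4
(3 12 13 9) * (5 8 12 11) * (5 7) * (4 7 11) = (3 4 7 5 8 12 13 9) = [0, 1, 2, 4, 7, 8, 6, 5, 12, 3, 10, 11, 13, 9]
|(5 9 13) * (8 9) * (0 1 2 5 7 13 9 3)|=6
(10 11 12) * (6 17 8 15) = (6 17 8 15)(10 11 12) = [0, 1, 2, 3, 4, 5, 17, 7, 15, 9, 11, 12, 10, 13, 14, 6, 16, 8]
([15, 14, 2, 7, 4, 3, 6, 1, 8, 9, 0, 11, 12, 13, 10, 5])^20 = (0 7)(1 15)(3 10)(5 14)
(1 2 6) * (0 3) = (0 3)(1 2 6) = [3, 2, 6, 0, 4, 5, 1]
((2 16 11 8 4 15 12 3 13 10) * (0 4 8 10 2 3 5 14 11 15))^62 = ((0 4)(2 16 15 12 5 14 11 10 3 13))^62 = (2 15 5 11 3)(10 13 16 12 14)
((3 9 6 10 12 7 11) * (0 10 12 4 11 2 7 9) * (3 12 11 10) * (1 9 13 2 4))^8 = (1 4 2 12 6)(7 13 11 9 10)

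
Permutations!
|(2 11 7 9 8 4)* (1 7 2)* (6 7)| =|(1 6 7 9 8 4)(2 11)| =6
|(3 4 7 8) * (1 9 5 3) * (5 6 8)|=4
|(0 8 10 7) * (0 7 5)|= |(0 8 10 5)|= 4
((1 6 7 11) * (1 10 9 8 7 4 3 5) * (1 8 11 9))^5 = ((1 6 4 3 5 8 7 9 11 10))^5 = (1 8)(3 11)(4 9)(5 10)(6 7)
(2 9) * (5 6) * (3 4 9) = (2 3 4 9)(5 6) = [0, 1, 3, 4, 9, 6, 5, 7, 8, 2]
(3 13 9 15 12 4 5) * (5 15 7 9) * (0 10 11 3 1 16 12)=[10, 16, 2, 13, 15, 1, 6, 9, 8, 7, 11, 3, 4, 5, 14, 0, 12]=(0 10 11 3 13 5 1 16 12 4 15)(7 9)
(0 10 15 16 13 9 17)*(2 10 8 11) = (0 8 11 2 10 15 16 13 9 17) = [8, 1, 10, 3, 4, 5, 6, 7, 11, 17, 15, 2, 12, 9, 14, 16, 13, 0]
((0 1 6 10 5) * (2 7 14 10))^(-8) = ((0 1 6 2 7 14 10 5))^(-8) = (14)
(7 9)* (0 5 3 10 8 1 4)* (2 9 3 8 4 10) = [5, 10, 9, 2, 0, 8, 6, 3, 1, 7, 4] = (0 5 8 1 10 4)(2 9 7 3)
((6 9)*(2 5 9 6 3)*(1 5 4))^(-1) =(1 4 2 3 9 5)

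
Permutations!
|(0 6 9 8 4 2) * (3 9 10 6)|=|(0 3 9 8 4 2)(6 10)|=6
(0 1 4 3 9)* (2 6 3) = (0 1 4 2 6 3 9) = [1, 4, 6, 9, 2, 5, 3, 7, 8, 0]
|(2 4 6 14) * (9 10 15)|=|(2 4 6 14)(9 10 15)|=12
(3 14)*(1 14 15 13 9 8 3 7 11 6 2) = (1 14 7 11 6 2)(3 15 13 9 8) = [0, 14, 1, 15, 4, 5, 2, 11, 3, 8, 10, 6, 12, 9, 7, 13]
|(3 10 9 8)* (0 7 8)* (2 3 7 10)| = 6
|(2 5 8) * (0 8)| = |(0 8 2 5)| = 4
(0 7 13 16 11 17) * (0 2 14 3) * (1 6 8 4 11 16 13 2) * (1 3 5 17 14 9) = (0 7 2 9 1 6 8 4 11 14 5 17 3) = [7, 6, 9, 0, 11, 17, 8, 2, 4, 1, 10, 14, 12, 13, 5, 15, 16, 3]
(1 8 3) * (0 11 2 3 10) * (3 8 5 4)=[11, 5, 8, 1, 3, 4, 6, 7, 10, 9, 0, 2]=(0 11 2 8 10)(1 5 4 3)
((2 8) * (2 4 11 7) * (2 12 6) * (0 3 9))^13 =((0 3 9)(2 8 4 11 7 12 6))^13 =(0 3 9)(2 6 12 7 11 4 8)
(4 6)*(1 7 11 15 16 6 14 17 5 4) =(1 7 11 15 16 6)(4 14 17 5) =[0, 7, 2, 3, 14, 4, 1, 11, 8, 9, 10, 15, 12, 13, 17, 16, 6, 5]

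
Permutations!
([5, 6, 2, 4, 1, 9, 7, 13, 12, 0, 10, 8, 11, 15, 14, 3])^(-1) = [9, 4, 2, 15, 3, 0, 1, 6, 11, 5, 10, 12, 8, 7, 14, 13]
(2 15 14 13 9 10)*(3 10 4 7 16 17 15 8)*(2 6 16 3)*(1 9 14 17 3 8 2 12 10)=[0, 9, 2, 1, 7, 5, 16, 8, 12, 4, 6, 11, 10, 14, 13, 17, 3, 15]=(1 9 4 7 8 12 10 6 16 3)(13 14)(15 17)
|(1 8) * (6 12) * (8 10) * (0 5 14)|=6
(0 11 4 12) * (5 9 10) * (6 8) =(0 11 4 12)(5 9 10)(6 8) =[11, 1, 2, 3, 12, 9, 8, 7, 6, 10, 5, 4, 0]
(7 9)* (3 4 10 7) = (3 4 10 7 9) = [0, 1, 2, 4, 10, 5, 6, 9, 8, 3, 7]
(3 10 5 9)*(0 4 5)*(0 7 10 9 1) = (0 4 5 1)(3 9)(7 10) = [4, 0, 2, 9, 5, 1, 6, 10, 8, 3, 7]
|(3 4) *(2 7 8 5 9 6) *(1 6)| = 14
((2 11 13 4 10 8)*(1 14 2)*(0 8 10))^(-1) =((0 8 1 14 2 11 13 4))^(-1) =(0 4 13 11 2 14 1 8)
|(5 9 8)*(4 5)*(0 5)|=|(0 5 9 8 4)|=5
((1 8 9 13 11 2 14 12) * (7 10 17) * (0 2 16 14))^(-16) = (7 17 10)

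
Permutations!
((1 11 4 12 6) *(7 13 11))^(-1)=(1 6 12 4 11 13 7)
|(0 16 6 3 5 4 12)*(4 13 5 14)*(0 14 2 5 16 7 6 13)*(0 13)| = |(0 7 6 3 2 5 13 16)(4 12 14)| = 24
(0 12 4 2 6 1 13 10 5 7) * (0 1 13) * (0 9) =(0 12 4 2 6 13 10 5 7 1 9) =[12, 9, 6, 3, 2, 7, 13, 1, 8, 0, 5, 11, 4, 10]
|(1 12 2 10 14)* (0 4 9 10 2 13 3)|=|(0 4 9 10 14 1 12 13 3)|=9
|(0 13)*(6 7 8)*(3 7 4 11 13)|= 8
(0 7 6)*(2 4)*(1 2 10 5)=(0 7 6)(1 2 4 10 5)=[7, 2, 4, 3, 10, 1, 0, 6, 8, 9, 5]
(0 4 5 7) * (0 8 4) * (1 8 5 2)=[0, 8, 1, 3, 2, 7, 6, 5, 4]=(1 8 4 2)(5 7)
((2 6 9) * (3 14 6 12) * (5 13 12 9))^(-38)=((2 9)(3 14 6 5 13 12))^(-38)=(3 13 6)(5 14 12)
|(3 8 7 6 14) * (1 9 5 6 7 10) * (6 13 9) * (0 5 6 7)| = 11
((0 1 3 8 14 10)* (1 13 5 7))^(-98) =((0 13 5 7 1 3 8 14 10))^(-98) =(0 13 5 7 1 3 8 14 10)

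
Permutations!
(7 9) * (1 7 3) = (1 7 9 3) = [0, 7, 2, 1, 4, 5, 6, 9, 8, 3]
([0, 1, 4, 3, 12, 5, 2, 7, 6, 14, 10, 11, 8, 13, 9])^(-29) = (2 4 12 8 6)(9 14)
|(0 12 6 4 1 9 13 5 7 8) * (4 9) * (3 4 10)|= 8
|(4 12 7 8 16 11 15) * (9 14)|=14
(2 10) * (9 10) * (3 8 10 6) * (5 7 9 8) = [0, 1, 8, 5, 4, 7, 3, 9, 10, 6, 2] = (2 8 10)(3 5 7 9 6)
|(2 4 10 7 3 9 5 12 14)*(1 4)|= |(1 4 10 7 3 9 5 12 14 2)|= 10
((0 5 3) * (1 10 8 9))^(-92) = ((0 5 3)(1 10 8 9))^(-92) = (10)(0 5 3)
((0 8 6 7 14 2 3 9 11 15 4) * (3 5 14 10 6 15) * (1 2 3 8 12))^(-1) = ((0 12 1 2 5 14 3 9 11 8 15 4)(6 7 10))^(-1) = (0 4 15 8 11 9 3 14 5 2 1 12)(6 10 7)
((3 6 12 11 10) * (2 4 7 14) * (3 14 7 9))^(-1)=((2 4 9 3 6 12 11 10 14))^(-1)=(2 14 10 11 12 6 3 9 4)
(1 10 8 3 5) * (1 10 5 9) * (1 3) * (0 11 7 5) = (0 11 7 5 10 8 1)(3 9) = [11, 0, 2, 9, 4, 10, 6, 5, 1, 3, 8, 7]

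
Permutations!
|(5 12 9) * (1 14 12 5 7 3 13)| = 7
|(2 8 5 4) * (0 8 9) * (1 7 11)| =|(0 8 5 4 2 9)(1 7 11)| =6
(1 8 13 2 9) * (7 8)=[0, 7, 9, 3, 4, 5, 6, 8, 13, 1, 10, 11, 12, 2]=(1 7 8 13 2 9)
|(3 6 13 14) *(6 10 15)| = |(3 10 15 6 13 14)| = 6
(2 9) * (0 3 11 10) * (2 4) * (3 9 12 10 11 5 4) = [9, 1, 12, 5, 2, 4, 6, 7, 8, 3, 0, 11, 10] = (0 9 3 5 4 2 12 10)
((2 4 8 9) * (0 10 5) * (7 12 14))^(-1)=((0 10 5)(2 4 8 9)(7 12 14))^(-1)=(0 5 10)(2 9 8 4)(7 14 12)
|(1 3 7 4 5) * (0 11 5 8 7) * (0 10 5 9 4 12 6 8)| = 4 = |(0 11 9 4)(1 3 10 5)(6 8 7 12)|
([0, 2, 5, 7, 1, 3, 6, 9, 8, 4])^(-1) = [0, 4, 1, 5, 9, 2, 6, 3, 8, 7]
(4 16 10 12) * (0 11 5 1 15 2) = (0 11 5 1 15 2)(4 16 10 12) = [11, 15, 0, 3, 16, 1, 6, 7, 8, 9, 12, 5, 4, 13, 14, 2, 10]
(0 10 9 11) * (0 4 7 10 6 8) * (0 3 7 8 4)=[6, 1, 2, 7, 8, 5, 4, 10, 3, 11, 9, 0]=(0 6 4 8 3 7 10 9 11)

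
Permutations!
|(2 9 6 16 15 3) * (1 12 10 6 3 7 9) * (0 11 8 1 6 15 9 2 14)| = |(0 11 8 1 12 10 15 7 2 6 16 9 3 14)| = 14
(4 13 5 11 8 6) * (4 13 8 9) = (4 8 6 13 5 11 9) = [0, 1, 2, 3, 8, 11, 13, 7, 6, 4, 10, 9, 12, 5]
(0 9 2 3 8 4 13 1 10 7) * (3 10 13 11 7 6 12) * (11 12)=(0 9 2 10 6 11 7)(1 13)(3 8 4 12)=[9, 13, 10, 8, 12, 5, 11, 0, 4, 2, 6, 7, 3, 1]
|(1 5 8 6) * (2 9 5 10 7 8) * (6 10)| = 6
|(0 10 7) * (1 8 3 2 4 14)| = 6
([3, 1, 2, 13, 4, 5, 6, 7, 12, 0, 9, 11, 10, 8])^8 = [3, 1, 2, 13, 4, 5, 6, 7, 12, 0, 9, 11, 10, 8]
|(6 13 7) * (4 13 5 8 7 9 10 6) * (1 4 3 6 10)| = |(1 4 13 9)(3 6 5 8 7)| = 20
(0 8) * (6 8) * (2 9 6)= (0 2 9 6 8)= [2, 1, 9, 3, 4, 5, 8, 7, 0, 6]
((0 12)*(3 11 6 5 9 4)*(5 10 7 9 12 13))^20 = (13)(3 4 9 7 10 6 11)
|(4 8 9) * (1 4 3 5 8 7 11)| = 4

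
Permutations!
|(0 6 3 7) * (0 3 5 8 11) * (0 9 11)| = |(0 6 5 8)(3 7)(9 11)| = 4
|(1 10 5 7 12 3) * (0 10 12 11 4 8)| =|(0 10 5 7 11 4 8)(1 12 3)| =21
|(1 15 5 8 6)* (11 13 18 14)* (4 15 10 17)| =8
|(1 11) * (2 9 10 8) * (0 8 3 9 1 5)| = |(0 8 2 1 11 5)(3 9 10)| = 6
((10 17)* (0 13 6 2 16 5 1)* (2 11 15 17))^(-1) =(0 1 5 16 2 10 17 15 11 6 13)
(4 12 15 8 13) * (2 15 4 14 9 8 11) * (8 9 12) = (2 15 11)(4 8 13 14 12) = [0, 1, 15, 3, 8, 5, 6, 7, 13, 9, 10, 2, 4, 14, 12, 11]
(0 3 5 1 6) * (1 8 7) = (0 3 5 8 7 1 6) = [3, 6, 2, 5, 4, 8, 0, 1, 7]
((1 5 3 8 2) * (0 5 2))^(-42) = (0 3)(5 8)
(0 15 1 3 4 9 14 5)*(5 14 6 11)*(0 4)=(0 15 1 3)(4 9 6 11 5)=[15, 3, 2, 0, 9, 4, 11, 7, 8, 6, 10, 5, 12, 13, 14, 1]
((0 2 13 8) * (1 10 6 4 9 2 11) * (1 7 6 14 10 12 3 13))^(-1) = ((0 11 7 6 4 9 2 1 12 3 13 8)(10 14))^(-1) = (0 8 13 3 12 1 2 9 4 6 7 11)(10 14)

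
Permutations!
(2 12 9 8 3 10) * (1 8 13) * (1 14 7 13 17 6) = [0, 8, 12, 10, 4, 5, 1, 13, 3, 17, 2, 11, 9, 14, 7, 15, 16, 6] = (1 8 3 10 2 12 9 17 6)(7 13 14)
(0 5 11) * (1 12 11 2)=(0 5 2 1 12 11)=[5, 12, 1, 3, 4, 2, 6, 7, 8, 9, 10, 0, 11]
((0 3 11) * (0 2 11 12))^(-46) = ((0 3 12)(2 11))^(-46) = (0 12 3)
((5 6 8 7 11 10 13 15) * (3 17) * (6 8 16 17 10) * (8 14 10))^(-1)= ((3 8 7 11 6 16 17)(5 14 10 13 15))^(-1)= (3 17 16 6 11 7 8)(5 15 13 10 14)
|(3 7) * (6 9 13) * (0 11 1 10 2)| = 30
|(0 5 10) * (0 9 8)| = 5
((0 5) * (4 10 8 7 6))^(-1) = (0 5)(4 6 7 8 10)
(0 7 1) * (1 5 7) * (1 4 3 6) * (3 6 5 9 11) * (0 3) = (0 4 6 1 3 5 7 9 11) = [4, 3, 2, 5, 6, 7, 1, 9, 8, 11, 10, 0]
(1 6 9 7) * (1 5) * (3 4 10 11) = (1 6 9 7 5)(3 4 10 11) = [0, 6, 2, 4, 10, 1, 9, 5, 8, 7, 11, 3]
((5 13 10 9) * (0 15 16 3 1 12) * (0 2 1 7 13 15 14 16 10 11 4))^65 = (0 14 16 3 7 13 11 4)(1 2 12)(5 15 10 9)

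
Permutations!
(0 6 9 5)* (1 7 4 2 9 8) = [6, 7, 9, 3, 2, 0, 8, 4, 1, 5] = (0 6 8 1 7 4 2 9 5)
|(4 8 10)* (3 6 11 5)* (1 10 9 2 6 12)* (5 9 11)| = |(1 10 4 8 11 9 2 6 5 3 12)| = 11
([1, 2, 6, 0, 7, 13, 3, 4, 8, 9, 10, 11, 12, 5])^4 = [3, 0, 1, 6, 4, 5, 2, 7, 8, 9, 10, 11, 12, 13]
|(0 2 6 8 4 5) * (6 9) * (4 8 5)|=5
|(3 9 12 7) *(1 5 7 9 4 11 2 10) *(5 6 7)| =8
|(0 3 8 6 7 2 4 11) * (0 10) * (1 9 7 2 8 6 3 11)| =24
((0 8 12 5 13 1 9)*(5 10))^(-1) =((0 8 12 10 5 13 1 9))^(-1) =(0 9 1 13 5 10 12 8)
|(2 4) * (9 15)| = |(2 4)(9 15)| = 2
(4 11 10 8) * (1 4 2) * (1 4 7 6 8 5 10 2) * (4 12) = (1 7 6 8)(2 12 4 11)(5 10) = [0, 7, 12, 3, 11, 10, 8, 6, 1, 9, 5, 2, 4]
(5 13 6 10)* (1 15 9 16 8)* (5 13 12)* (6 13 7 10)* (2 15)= (1 2 15 9 16 8)(5 12)(7 10)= [0, 2, 15, 3, 4, 12, 6, 10, 1, 16, 7, 11, 5, 13, 14, 9, 8]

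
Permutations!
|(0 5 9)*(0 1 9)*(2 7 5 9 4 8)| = 8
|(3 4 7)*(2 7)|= 4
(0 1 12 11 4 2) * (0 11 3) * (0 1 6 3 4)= (0 6 3 1 12 4 2 11)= [6, 12, 11, 1, 2, 5, 3, 7, 8, 9, 10, 0, 4]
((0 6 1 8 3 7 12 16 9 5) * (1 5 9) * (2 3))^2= ((0 6 5)(1 8 2 3 7 12 16))^2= (0 5 6)(1 2 7 16 8 3 12)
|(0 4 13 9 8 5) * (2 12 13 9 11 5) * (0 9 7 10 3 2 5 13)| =|(0 4 7 10 3 2 12)(5 9 8)(11 13)| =42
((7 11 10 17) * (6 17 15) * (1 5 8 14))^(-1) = ((1 5 8 14)(6 17 7 11 10 15))^(-1) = (1 14 8 5)(6 15 10 11 7 17)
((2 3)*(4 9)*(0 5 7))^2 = (9)(0 7 5)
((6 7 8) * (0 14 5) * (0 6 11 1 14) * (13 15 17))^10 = ((1 14 5 6 7 8 11)(13 15 17))^10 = (1 6 11 5 8 14 7)(13 15 17)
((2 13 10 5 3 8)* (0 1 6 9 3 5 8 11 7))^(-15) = (0 7 11 3 9 6 1)(2 13 10 8)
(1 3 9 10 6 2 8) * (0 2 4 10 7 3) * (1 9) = (0 2 8 9 7 3 1)(4 10 6) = [2, 0, 8, 1, 10, 5, 4, 3, 9, 7, 6]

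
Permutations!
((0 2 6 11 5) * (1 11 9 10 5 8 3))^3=((0 2 6 9 10 5)(1 11 8 3))^3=(0 9)(1 3 8 11)(2 10)(5 6)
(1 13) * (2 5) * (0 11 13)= (0 11 13 1)(2 5)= [11, 0, 5, 3, 4, 2, 6, 7, 8, 9, 10, 13, 12, 1]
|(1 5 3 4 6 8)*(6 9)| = |(1 5 3 4 9 6 8)| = 7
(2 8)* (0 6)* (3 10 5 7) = (0 6)(2 8)(3 10 5 7) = [6, 1, 8, 10, 4, 7, 0, 3, 2, 9, 5]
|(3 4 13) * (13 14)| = 4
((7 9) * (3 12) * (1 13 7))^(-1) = (1 9 7 13)(3 12)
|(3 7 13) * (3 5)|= |(3 7 13 5)|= 4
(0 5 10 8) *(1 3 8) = (0 5 10 1 3 8) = [5, 3, 2, 8, 4, 10, 6, 7, 0, 9, 1]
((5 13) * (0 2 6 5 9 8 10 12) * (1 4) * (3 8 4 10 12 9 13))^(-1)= (13)(0 12 8 3 5 6 2)(1 4 9 10)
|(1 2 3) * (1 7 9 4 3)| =4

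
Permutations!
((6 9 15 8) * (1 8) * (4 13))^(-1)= (1 15 9 6 8)(4 13)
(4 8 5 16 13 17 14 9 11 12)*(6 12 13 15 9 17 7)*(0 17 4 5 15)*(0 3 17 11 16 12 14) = [11, 1, 2, 17, 8, 12, 14, 6, 15, 16, 10, 13, 5, 7, 4, 9, 3, 0] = (0 11 13 7 6 14 4 8 15 9 16 3 17)(5 12)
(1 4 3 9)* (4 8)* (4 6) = [0, 8, 2, 9, 3, 5, 4, 7, 6, 1] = (1 8 6 4 3 9)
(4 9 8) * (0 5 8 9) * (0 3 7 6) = [5, 1, 2, 7, 3, 8, 0, 6, 4, 9] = (9)(0 5 8 4 3 7 6)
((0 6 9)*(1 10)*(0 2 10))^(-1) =(0 1 10 2 9 6)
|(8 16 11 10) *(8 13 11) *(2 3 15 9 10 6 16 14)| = |(2 3 15 9 10 13 11 6 16 8 14)| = 11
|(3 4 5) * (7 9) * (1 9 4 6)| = 7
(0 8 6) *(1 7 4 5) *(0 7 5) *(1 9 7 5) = (0 8 6 5 9 7 4) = [8, 1, 2, 3, 0, 9, 5, 4, 6, 7]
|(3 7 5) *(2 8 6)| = 3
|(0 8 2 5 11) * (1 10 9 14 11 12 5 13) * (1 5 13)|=|(0 8 2 1 10 9 14 11)(5 12 13)|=24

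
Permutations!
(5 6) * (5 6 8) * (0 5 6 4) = (0 5 8 6 4) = [5, 1, 2, 3, 0, 8, 4, 7, 6]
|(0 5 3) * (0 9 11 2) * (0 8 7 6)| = 9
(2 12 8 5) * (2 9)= (2 12 8 5 9)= [0, 1, 12, 3, 4, 9, 6, 7, 5, 2, 10, 11, 8]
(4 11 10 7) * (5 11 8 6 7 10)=[0, 1, 2, 3, 8, 11, 7, 4, 6, 9, 10, 5]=(4 8 6 7)(5 11)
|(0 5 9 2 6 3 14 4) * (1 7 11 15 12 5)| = |(0 1 7 11 15 12 5 9 2 6 3 14 4)| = 13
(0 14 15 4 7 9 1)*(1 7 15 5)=(0 14 5 1)(4 15)(7 9)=[14, 0, 2, 3, 15, 1, 6, 9, 8, 7, 10, 11, 12, 13, 5, 4]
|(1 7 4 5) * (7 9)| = 5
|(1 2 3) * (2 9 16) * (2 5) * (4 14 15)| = |(1 9 16 5 2 3)(4 14 15)| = 6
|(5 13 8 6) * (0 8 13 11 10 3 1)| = |(13)(0 8 6 5 11 10 3 1)| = 8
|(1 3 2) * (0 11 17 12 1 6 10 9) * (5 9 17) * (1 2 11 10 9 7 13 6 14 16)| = |(0 10 17 12 2 14 16 1 3 11 5 7 13 6 9)| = 15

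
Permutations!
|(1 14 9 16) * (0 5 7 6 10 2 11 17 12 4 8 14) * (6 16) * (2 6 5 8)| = |(0 8 14 9 5 7 16 1)(2 11 17 12 4)(6 10)| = 40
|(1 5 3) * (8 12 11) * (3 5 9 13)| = |(1 9 13 3)(8 12 11)| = 12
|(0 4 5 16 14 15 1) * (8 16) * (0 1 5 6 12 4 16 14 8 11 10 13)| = 9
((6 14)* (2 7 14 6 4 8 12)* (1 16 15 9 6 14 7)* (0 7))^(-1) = (0 7)(1 2 12 8 4 14 6 9 15 16) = ((0 7)(1 16 15 9 6 14 4 8 12 2))^(-1)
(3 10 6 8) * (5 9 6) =(3 10 5 9 6 8) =[0, 1, 2, 10, 4, 9, 8, 7, 3, 6, 5]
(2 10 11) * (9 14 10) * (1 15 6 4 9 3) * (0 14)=[14, 15, 3, 1, 9, 5, 4, 7, 8, 0, 11, 2, 12, 13, 10, 6]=(0 14 10 11 2 3 1 15 6 4 9)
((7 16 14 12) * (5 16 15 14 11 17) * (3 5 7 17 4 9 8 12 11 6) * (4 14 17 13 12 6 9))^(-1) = (3 6 8 9 16 5)(7 17 15)(11 14)(12 13) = ((3 5 16 9 8 6)(7 15 17)(11 14)(12 13))^(-1)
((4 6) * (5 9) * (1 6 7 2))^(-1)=(1 2 7 4 6)(5 9)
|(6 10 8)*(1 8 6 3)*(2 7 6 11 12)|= 6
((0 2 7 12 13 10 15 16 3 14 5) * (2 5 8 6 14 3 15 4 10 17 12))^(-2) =(6 14 8)(12 13 17)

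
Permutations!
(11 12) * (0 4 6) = [4, 1, 2, 3, 6, 5, 0, 7, 8, 9, 10, 12, 11] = (0 4 6)(11 12)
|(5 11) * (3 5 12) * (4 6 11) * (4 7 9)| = 8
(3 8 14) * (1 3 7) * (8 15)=[0, 3, 2, 15, 4, 5, 6, 1, 14, 9, 10, 11, 12, 13, 7, 8]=(1 3 15 8 14 7)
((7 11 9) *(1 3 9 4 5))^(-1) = ((1 3 9 7 11 4 5))^(-1) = (1 5 4 11 7 9 3)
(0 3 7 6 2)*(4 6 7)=(7)(0 3 4 6 2)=[3, 1, 0, 4, 6, 5, 2, 7]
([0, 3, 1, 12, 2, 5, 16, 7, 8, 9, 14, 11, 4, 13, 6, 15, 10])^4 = (16)(1 2 4 12 3)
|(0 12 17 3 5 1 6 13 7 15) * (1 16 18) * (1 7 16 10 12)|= 40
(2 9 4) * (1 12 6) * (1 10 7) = (1 12 6 10 7)(2 9 4) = [0, 12, 9, 3, 2, 5, 10, 1, 8, 4, 7, 11, 6]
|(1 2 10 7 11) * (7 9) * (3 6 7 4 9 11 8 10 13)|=|(1 2 13 3 6 7 8 10 11)(4 9)|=18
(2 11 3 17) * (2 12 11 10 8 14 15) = (2 10 8 14 15)(3 17 12 11) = [0, 1, 10, 17, 4, 5, 6, 7, 14, 9, 8, 3, 11, 13, 15, 2, 16, 12]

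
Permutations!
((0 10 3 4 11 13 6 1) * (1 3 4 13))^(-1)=((0 10 4 11 1)(3 13 6))^(-1)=(0 1 11 4 10)(3 6 13)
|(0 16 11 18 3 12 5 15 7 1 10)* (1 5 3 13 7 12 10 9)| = 22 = |(0 16 11 18 13 7 5 15 12 3 10)(1 9)|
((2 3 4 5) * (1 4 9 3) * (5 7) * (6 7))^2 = ((1 4 6 7 5 2)(3 9))^2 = (9)(1 6 5)(2 4 7)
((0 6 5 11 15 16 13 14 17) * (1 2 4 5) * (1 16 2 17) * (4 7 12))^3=(0 13 17 16 1 6 14)(2 4 15 12 11 7 5)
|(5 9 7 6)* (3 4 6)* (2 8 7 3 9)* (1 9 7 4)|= |(1 9 3)(2 8 4 6 5)|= 15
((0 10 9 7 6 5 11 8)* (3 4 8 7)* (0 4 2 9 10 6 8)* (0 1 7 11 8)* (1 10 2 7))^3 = (11)(0 8 2 7 5 10 3 6 4 9) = ((11)(0 6 5 8 4 10 2 9 3 7))^3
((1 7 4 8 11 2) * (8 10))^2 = (1 4 8 2 7 10 11)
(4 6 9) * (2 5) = (2 5)(4 6 9) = [0, 1, 5, 3, 6, 2, 9, 7, 8, 4]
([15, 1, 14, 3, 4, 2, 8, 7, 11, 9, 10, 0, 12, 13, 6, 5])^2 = [5, 1, 6, 3, 4, 14, 11, 7, 0, 9, 10, 15, 12, 13, 8, 2]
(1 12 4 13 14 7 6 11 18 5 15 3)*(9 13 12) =(1 9 13 14 7 6 11 18 5 15 3)(4 12) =[0, 9, 2, 1, 12, 15, 11, 6, 8, 13, 10, 18, 4, 14, 7, 3, 16, 17, 5]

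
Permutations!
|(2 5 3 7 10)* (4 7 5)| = |(2 4 7 10)(3 5)| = 4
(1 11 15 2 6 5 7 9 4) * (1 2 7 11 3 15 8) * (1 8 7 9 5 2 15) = [0, 3, 6, 1, 15, 11, 2, 5, 8, 4, 10, 7, 12, 13, 14, 9] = (1 3)(2 6)(4 15 9)(5 11 7)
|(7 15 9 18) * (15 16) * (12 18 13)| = 7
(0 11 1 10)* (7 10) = [11, 7, 2, 3, 4, 5, 6, 10, 8, 9, 0, 1] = (0 11 1 7 10)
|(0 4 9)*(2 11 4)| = 5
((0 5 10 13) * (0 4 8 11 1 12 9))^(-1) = (0 9 12 1 11 8 4 13 10 5)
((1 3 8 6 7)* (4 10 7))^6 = (1 7 10 4 6 8 3)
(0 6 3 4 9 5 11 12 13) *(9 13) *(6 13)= (0 13)(3 4 6)(5 11 12 9)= [13, 1, 2, 4, 6, 11, 3, 7, 8, 5, 10, 12, 9, 0]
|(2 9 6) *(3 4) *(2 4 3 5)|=|(2 9 6 4 5)|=5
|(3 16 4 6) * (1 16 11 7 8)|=|(1 16 4 6 3 11 7 8)|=8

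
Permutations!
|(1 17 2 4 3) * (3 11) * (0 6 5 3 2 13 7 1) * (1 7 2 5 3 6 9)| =11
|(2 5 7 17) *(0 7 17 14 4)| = 12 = |(0 7 14 4)(2 5 17)|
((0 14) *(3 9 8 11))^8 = (14)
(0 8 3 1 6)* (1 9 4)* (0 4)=[8, 6, 2, 9, 1, 5, 4, 7, 3, 0]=(0 8 3 9)(1 6 4)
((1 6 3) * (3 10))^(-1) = (1 3 10 6)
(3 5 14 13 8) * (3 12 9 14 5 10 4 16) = (3 10 4 16)(8 12 9 14 13) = [0, 1, 2, 10, 16, 5, 6, 7, 12, 14, 4, 11, 9, 8, 13, 15, 3]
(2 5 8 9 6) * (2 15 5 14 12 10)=(2 14 12 10)(5 8 9 6 15)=[0, 1, 14, 3, 4, 8, 15, 7, 9, 6, 2, 11, 10, 13, 12, 5]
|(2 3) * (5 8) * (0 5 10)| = |(0 5 8 10)(2 3)| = 4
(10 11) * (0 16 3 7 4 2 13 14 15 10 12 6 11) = (0 16 3 7 4 2 13 14 15 10)(6 11 12) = [16, 1, 13, 7, 2, 5, 11, 4, 8, 9, 0, 12, 6, 14, 15, 10, 3]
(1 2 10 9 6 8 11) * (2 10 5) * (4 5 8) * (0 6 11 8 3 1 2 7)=(0 6 4 5 7)(1 10 9 11 2 3)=[6, 10, 3, 1, 5, 7, 4, 0, 8, 11, 9, 2]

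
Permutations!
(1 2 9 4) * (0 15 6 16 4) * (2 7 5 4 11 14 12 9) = (0 15 6 16 11 14 12 9)(1 7 5 4) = [15, 7, 2, 3, 1, 4, 16, 5, 8, 0, 10, 14, 9, 13, 12, 6, 11]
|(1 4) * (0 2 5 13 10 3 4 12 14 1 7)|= 24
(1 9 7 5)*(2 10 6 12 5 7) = [0, 9, 10, 3, 4, 1, 12, 7, 8, 2, 6, 11, 5] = (1 9 2 10 6 12 5)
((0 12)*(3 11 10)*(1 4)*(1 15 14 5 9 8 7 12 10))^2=((0 10 3 11 1 4 15 14 5 9 8 7 12))^2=(0 3 1 15 5 8 12 10 11 4 14 9 7)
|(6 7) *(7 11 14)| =4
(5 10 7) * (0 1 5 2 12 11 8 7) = [1, 5, 12, 3, 4, 10, 6, 2, 7, 9, 0, 8, 11] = (0 1 5 10)(2 12 11 8 7)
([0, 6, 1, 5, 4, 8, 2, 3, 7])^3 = [0, 1, 2, 7, 4, 3, 6, 8, 5]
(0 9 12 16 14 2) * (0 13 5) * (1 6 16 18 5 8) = [9, 6, 13, 3, 4, 0, 16, 7, 1, 12, 10, 11, 18, 8, 2, 15, 14, 17, 5] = (0 9 12 18 5)(1 6 16 14 2 13 8)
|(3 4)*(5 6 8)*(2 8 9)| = 10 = |(2 8 5 6 9)(3 4)|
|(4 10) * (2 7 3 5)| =4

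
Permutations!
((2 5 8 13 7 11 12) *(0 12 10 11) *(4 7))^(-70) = (0 2 8 4)(5 13 7 12)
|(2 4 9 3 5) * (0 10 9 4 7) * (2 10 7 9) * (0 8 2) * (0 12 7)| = 8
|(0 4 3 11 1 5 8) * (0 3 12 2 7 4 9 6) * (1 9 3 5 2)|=|(0 3 11 9 6)(1 2 7 4 12)(5 8)|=10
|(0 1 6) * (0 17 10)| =5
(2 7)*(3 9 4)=(2 7)(3 9 4)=[0, 1, 7, 9, 3, 5, 6, 2, 8, 4]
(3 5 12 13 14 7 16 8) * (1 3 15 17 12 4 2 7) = (1 3 5 4 2 7 16 8 15 17 12 13 14) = [0, 3, 7, 5, 2, 4, 6, 16, 15, 9, 10, 11, 13, 14, 1, 17, 8, 12]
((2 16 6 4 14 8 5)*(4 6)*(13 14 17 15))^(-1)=(2 5 8 14 13 15 17 4 16)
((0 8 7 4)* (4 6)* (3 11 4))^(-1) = ((0 8 7 6 3 11 4))^(-1) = (0 4 11 3 6 7 8)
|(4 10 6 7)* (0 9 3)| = 12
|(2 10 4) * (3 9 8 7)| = 12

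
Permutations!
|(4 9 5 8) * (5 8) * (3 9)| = 4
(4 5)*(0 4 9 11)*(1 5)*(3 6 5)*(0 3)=(0 4 1)(3 6 5 9 11)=[4, 0, 2, 6, 1, 9, 5, 7, 8, 11, 10, 3]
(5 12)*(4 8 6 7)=(4 8 6 7)(5 12)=[0, 1, 2, 3, 8, 12, 7, 4, 6, 9, 10, 11, 5]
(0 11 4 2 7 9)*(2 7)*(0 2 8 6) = (0 11 4 7 9 2 8 6) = [11, 1, 8, 3, 7, 5, 0, 9, 6, 2, 10, 4]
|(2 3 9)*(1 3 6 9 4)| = |(1 3 4)(2 6 9)| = 3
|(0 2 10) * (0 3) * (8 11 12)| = 12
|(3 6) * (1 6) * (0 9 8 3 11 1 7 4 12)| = 21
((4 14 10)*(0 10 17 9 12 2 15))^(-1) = ((0 10 4 14 17 9 12 2 15))^(-1) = (0 15 2 12 9 17 14 4 10)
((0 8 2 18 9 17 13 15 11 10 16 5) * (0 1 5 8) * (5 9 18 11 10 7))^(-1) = ((18)(1 9 17 13 15 10 16 8 2 11 7 5))^(-1) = (18)(1 5 7 11 2 8 16 10 15 13 17 9)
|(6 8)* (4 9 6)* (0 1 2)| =|(0 1 2)(4 9 6 8)| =12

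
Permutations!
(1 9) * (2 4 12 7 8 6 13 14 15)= (1 9)(2 4 12 7 8 6 13 14 15)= [0, 9, 4, 3, 12, 5, 13, 8, 6, 1, 10, 11, 7, 14, 15, 2]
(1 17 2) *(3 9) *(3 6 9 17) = (1 3 17 2)(6 9) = [0, 3, 1, 17, 4, 5, 9, 7, 8, 6, 10, 11, 12, 13, 14, 15, 16, 2]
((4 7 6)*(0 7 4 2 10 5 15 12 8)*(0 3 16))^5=((0 7 6 2 10 5 15 12 8 3 16))^5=(0 5 16 10 3 2 8 6 12 7 15)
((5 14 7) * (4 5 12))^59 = (4 12 7 14 5)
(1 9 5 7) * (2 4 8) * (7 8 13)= (1 9 5 8 2 4 13 7)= [0, 9, 4, 3, 13, 8, 6, 1, 2, 5, 10, 11, 12, 7]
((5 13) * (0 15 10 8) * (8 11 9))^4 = ((0 15 10 11 9 8)(5 13))^4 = (0 9 10)(8 11 15)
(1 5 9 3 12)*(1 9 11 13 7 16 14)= (1 5 11 13 7 16 14)(3 12 9)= [0, 5, 2, 12, 4, 11, 6, 16, 8, 3, 10, 13, 9, 7, 1, 15, 14]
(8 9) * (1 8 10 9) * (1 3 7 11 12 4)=(1 8 3 7 11 12 4)(9 10)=[0, 8, 2, 7, 1, 5, 6, 11, 3, 10, 9, 12, 4]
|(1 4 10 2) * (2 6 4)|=6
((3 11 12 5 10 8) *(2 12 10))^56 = ((2 12 5)(3 11 10 8))^56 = (2 5 12)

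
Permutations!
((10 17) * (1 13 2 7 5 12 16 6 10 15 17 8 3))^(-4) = (17)(1 6 7 3 16 2 8 12 13 10 5)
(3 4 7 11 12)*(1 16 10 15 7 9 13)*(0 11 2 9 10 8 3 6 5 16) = (0 11 12 6 5 16 8 3 4 10 15 7 2 9 13 1) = [11, 0, 9, 4, 10, 16, 5, 2, 3, 13, 15, 12, 6, 1, 14, 7, 8]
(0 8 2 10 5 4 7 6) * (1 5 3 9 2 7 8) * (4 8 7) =(0 1 5 8 4 7 6)(2 10 3 9) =[1, 5, 10, 9, 7, 8, 0, 6, 4, 2, 3]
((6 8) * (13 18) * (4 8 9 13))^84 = (18)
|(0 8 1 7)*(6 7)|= |(0 8 1 6 7)|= 5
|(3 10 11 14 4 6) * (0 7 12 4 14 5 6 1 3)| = 10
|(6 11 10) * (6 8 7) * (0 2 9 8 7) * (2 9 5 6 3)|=21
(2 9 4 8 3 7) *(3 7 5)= (2 9 4 8 7)(3 5)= [0, 1, 9, 5, 8, 3, 6, 2, 7, 4]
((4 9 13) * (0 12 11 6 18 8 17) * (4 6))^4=(0 9 8 11 6)(4 18 12 13 17)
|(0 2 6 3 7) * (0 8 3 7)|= |(0 2 6 7 8 3)|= 6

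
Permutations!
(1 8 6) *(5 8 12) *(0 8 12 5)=(0 8 6 1 5 12)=[8, 5, 2, 3, 4, 12, 1, 7, 6, 9, 10, 11, 0]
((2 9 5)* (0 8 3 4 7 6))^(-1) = ((0 8 3 4 7 6)(2 9 5))^(-1) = (0 6 7 4 3 8)(2 5 9)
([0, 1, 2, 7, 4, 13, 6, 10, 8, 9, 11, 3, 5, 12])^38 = (3 10)(5 12 13)(7 11)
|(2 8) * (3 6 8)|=|(2 3 6 8)|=4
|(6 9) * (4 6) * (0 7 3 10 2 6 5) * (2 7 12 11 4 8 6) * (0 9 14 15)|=30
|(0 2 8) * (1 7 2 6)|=6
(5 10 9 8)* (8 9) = [0, 1, 2, 3, 4, 10, 6, 7, 5, 9, 8] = (5 10 8)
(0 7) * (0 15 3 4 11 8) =(0 7 15 3 4 11 8) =[7, 1, 2, 4, 11, 5, 6, 15, 0, 9, 10, 8, 12, 13, 14, 3]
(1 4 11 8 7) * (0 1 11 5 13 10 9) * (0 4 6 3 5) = (0 1 6 3 5 13 10 9 4)(7 11 8) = [1, 6, 2, 5, 0, 13, 3, 11, 7, 4, 9, 8, 12, 10]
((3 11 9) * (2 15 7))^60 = ((2 15 7)(3 11 9))^60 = (15)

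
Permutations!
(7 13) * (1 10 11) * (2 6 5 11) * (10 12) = [0, 12, 6, 3, 4, 11, 5, 13, 8, 9, 2, 1, 10, 7] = (1 12 10 2 6 5 11)(7 13)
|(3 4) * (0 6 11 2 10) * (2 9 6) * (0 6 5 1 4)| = 10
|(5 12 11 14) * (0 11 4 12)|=4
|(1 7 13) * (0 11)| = 6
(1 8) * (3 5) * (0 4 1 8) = (8)(0 4 1)(3 5) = [4, 0, 2, 5, 1, 3, 6, 7, 8]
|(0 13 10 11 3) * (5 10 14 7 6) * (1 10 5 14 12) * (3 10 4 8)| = 42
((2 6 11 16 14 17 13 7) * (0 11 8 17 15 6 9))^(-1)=(0 9 2 7 13 17 8 6 15 14 16 11)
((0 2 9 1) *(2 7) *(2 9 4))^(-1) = (0 1 9 7)(2 4)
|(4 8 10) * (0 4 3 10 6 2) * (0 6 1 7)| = 10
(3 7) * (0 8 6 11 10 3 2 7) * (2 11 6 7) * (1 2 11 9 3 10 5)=(0 8 7 9 3)(1 2 11 5)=[8, 2, 11, 0, 4, 1, 6, 9, 7, 3, 10, 5]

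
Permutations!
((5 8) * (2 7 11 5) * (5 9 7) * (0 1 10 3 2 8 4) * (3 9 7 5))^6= (11)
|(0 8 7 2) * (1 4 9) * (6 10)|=12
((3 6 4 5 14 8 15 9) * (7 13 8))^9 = (3 9 15 8 13 7 14 5 4 6)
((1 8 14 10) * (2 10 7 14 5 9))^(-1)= (1 10 2 9 5 8)(7 14)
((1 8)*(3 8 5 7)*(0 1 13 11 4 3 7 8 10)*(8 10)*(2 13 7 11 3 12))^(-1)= (0 10 5 1)(2 12 4 11 7 8 3 13)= ((0 1 5 10)(2 13 3 8 7 11 4 12))^(-1)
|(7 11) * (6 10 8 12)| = 4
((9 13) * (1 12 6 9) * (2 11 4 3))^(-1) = (1 13 9 6 12)(2 3 4 11)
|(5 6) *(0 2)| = |(0 2)(5 6)| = 2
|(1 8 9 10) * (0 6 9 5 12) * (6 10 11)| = |(0 10 1 8 5 12)(6 9 11)| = 6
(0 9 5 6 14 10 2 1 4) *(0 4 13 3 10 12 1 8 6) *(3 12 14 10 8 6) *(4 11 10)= (14)(0 9 5)(1 13 12)(2 6 4 11 10)(3 8)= [9, 13, 6, 8, 11, 0, 4, 7, 3, 5, 2, 10, 1, 12, 14]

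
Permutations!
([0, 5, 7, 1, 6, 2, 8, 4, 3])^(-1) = (1 3 8 6 4 7 2 5)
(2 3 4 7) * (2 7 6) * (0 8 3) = (0 8 3 4 6 2) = [8, 1, 0, 4, 6, 5, 2, 7, 3]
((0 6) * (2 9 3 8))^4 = ((0 6)(2 9 3 8))^4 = (9)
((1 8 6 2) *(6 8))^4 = ((8)(1 6 2))^4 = (8)(1 6 2)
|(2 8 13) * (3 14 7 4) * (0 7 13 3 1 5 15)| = 30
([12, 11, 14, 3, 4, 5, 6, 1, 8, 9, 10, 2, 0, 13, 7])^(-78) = [0, 2, 7, 3, 4, 5, 6, 11, 8, 9, 10, 14, 12, 13, 1]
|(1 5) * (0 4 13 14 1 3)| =|(0 4 13 14 1 5 3)| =7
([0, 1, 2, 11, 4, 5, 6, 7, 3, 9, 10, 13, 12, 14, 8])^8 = (3 14 11 8 13)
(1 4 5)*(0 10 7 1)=(0 10 7 1 4 5)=[10, 4, 2, 3, 5, 0, 6, 1, 8, 9, 7]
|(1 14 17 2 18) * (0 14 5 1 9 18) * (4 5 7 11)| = |(0 14 17 2)(1 7 11 4 5)(9 18)| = 20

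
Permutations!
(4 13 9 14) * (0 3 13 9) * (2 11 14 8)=(0 3 13)(2 11 14 4 9 8)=[3, 1, 11, 13, 9, 5, 6, 7, 2, 8, 10, 14, 12, 0, 4]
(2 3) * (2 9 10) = (2 3 9 10) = [0, 1, 3, 9, 4, 5, 6, 7, 8, 10, 2]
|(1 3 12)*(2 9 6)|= |(1 3 12)(2 9 6)|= 3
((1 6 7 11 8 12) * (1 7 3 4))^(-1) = ((1 6 3 4)(7 11 8 12))^(-1) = (1 4 3 6)(7 12 8 11)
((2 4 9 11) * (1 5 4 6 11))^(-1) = (1 9 4 5)(2 11 6)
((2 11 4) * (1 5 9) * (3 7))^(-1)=(1 9 5)(2 4 11)(3 7)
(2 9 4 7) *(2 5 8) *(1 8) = (1 8 2 9 4 7 5) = [0, 8, 9, 3, 7, 1, 6, 5, 2, 4]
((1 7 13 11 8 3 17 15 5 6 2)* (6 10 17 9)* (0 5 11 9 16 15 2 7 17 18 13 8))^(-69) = (0 3 9 5 16 6 10 15 7 18 11 8 13)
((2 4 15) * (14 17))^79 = ((2 4 15)(14 17))^79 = (2 4 15)(14 17)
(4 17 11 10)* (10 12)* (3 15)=(3 15)(4 17 11 12 10)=[0, 1, 2, 15, 17, 5, 6, 7, 8, 9, 4, 12, 10, 13, 14, 3, 16, 11]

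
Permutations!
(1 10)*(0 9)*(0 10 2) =(0 9 10 1 2) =[9, 2, 0, 3, 4, 5, 6, 7, 8, 10, 1]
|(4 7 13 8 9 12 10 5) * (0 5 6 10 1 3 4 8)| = |(0 5 8 9 12 1 3 4 7 13)(6 10)| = 10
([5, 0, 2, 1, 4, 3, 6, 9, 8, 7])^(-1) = [1, 3, 2, 5, 4, 0, 6, 9, 8, 7]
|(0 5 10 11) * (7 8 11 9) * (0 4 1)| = |(0 5 10 9 7 8 11 4 1)| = 9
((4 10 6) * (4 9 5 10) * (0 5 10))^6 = ((0 5)(6 9 10))^6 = (10)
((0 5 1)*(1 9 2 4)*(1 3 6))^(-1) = ((0 5 9 2 4 3 6 1))^(-1) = (0 1 6 3 4 2 9 5)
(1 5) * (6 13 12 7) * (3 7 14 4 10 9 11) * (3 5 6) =[0, 6, 2, 7, 10, 1, 13, 3, 8, 11, 9, 5, 14, 12, 4] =(1 6 13 12 14 4 10 9 11 5)(3 7)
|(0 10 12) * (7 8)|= 6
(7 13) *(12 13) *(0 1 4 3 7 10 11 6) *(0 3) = (0 1 4)(3 7 12 13 10 11 6) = [1, 4, 2, 7, 0, 5, 3, 12, 8, 9, 11, 6, 13, 10]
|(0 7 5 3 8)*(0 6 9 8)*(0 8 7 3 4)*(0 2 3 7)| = 9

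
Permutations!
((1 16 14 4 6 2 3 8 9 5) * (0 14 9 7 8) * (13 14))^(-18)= (0 4 3 14 2 13 6)(1 9)(5 16)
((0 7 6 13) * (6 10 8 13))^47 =(0 10 13 7 8)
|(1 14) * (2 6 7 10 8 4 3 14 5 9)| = |(1 5 9 2 6 7 10 8 4 3 14)| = 11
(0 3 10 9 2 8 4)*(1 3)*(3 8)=[1, 8, 3, 10, 0, 5, 6, 7, 4, 2, 9]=(0 1 8 4)(2 3 10 9)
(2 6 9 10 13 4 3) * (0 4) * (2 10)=(0 4 3 10 13)(2 6 9)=[4, 1, 6, 10, 3, 5, 9, 7, 8, 2, 13, 11, 12, 0]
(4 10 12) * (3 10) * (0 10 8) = [10, 1, 2, 8, 3, 5, 6, 7, 0, 9, 12, 11, 4] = (0 10 12 4 3 8)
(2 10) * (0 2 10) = (10)(0 2) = [2, 1, 0, 3, 4, 5, 6, 7, 8, 9, 10]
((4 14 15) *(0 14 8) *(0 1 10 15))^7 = ((0 14)(1 10 15 4 8))^7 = (0 14)(1 15 8 10 4)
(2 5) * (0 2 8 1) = (0 2 5 8 1) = [2, 0, 5, 3, 4, 8, 6, 7, 1]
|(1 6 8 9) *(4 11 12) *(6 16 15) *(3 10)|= 6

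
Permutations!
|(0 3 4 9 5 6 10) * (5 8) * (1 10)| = 9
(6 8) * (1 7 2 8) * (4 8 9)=(1 7 2 9 4 8 6)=[0, 7, 9, 3, 8, 5, 1, 2, 6, 4]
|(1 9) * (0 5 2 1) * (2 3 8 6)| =8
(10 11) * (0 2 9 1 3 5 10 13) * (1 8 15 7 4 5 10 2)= (0 1 3 10 11 13)(2 9 8 15 7 4 5)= [1, 3, 9, 10, 5, 2, 6, 4, 15, 8, 11, 13, 12, 0, 14, 7]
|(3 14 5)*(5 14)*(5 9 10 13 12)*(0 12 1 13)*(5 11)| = 14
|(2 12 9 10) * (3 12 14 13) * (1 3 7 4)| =|(1 3 12 9 10 2 14 13 7 4)| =10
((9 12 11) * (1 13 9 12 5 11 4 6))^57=((1 13 9 5 11 12 4 6))^57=(1 13 9 5 11 12 4 6)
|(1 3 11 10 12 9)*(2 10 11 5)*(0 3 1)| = |(0 3 5 2 10 12 9)| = 7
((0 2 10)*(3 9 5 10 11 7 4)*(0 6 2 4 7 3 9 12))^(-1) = (0 12 3 11 2 6 10 5 9 4)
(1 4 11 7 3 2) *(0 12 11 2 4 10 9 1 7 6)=(0 12 11 6)(1 10 9)(2 7 3 4)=[12, 10, 7, 4, 2, 5, 0, 3, 8, 1, 9, 6, 11]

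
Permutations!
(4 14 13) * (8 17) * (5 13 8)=[0, 1, 2, 3, 14, 13, 6, 7, 17, 9, 10, 11, 12, 4, 8, 15, 16, 5]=(4 14 8 17 5 13)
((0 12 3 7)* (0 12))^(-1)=((3 7 12))^(-1)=(3 12 7)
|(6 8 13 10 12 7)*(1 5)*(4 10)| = 14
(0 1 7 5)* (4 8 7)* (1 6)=(0 6 1 4 8 7 5)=[6, 4, 2, 3, 8, 0, 1, 5, 7]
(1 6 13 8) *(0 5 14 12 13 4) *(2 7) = [5, 6, 7, 3, 0, 14, 4, 2, 1, 9, 10, 11, 13, 8, 12] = (0 5 14 12 13 8 1 6 4)(2 7)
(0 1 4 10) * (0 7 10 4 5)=(0 1 5)(7 10)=[1, 5, 2, 3, 4, 0, 6, 10, 8, 9, 7]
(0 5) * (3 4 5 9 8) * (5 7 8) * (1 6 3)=(0 9 5)(1 6 3 4 7 8)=[9, 6, 2, 4, 7, 0, 3, 8, 1, 5]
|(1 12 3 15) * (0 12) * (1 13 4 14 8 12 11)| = 21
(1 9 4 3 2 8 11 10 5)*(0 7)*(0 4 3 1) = (0 7 4 1 9 3 2 8 11 10 5) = [7, 9, 8, 2, 1, 0, 6, 4, 11, 3, 5, 10]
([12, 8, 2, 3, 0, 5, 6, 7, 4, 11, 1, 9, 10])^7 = [12, 8, 2, 3, 0, 5, 6, 7, 4, 11, 1, 9, 10]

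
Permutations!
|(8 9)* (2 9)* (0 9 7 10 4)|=|(0 9 8 2 7 10 4)|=7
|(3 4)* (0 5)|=|(0 5)(3 4)|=2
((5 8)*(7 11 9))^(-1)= ((5 8)(7 11 9))^(-1)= (5 8)(7 9 11)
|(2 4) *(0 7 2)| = |(0 7 2 4)| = 4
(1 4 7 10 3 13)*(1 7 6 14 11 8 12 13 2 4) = (2 4 6 14 11 8 12 13 7 10 3) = [0, 1, 4, 2, 6, 5, 14, 10, 12, 9, 3, 8, 13, 7, 11]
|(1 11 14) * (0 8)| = 6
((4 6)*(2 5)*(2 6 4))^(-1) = (2 6 5) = ((2 5 6))^(-1)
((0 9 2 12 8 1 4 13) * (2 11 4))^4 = ((0 9 11 4 13)(1 2 12 8))^4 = (0 13 4 11 9)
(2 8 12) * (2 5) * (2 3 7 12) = (2 8)(3 7 12 5) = [0, 1, 8, 7, 4, 3, 6, 12, 2, 9, 10, 11, 5]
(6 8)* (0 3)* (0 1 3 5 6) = (0 5 6 8)(1 3) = [5, 3, 2, 1, 4, 6, 8, 7, 0]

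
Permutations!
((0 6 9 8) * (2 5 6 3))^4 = (0 6 3 9 2 8 5)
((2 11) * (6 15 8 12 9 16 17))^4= ((2 11)(6 15 8 12 9 16 17))^4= (6 9 15 16 8 17 12)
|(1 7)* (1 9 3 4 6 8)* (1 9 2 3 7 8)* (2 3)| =7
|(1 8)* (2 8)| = 3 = |(1 2 8)|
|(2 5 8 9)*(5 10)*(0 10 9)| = 4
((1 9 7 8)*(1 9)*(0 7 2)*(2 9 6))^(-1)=(9)(0 2 6 8 7)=((9)(0 7 8 6 2))^(-1)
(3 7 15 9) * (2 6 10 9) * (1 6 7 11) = (1 6 10 9 3 11)(2 7 15) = [0, 6, 7, 11, 4, 5, 10, 15, 8, 3, 9, 1, 12, 13, 14, 2]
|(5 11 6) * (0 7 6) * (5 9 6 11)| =6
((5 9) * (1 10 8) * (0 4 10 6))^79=(0 4 10 8 1 6)(5 9)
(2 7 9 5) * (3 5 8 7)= [0, 1, 3, 5, 4, 2, 6, 9, 7, 8]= (2 3 5)(7 9 8)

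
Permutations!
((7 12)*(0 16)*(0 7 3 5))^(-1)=(0 5 3 12 7 16)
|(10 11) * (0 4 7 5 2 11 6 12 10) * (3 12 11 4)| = |(0 3 12 10 6 11)(2 4 7 5)| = 12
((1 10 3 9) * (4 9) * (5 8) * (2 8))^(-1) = (1 9 4 3 10)(2 5 8)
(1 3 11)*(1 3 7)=[0, 7, 2, 11, 4, 5, 6, 1, 8, 9, 10, 3]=(1 7)(3 11)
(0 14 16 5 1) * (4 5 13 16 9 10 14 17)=(0 17 4 5 1)(9 10 14)(13 16)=[17, 0, 2, 3, 5, 1, 6, 7, 8, 10, 14, 11, 12, 16, 9, 15, 13, 4]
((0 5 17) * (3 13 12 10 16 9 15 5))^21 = (0 3 13 12 10 16 9 15 5 17)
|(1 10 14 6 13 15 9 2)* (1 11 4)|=|(1 10 14 6 13 15 9 2 11 4)|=10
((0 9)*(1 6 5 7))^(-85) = (0 9)(1 7 5 6)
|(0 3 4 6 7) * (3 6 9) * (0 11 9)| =7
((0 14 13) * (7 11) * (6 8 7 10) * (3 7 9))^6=((0 14 13)(3 7 11 10 6 8 9))^6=(14)(3 9 8 6 10 11 7)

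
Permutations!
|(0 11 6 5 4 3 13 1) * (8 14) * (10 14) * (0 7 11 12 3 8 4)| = 36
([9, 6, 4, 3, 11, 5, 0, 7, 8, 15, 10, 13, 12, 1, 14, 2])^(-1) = (0 6 1 13 11 4 2 15 9)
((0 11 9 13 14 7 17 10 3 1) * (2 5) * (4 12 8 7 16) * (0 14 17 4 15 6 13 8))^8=((0 11 9 8 7 4 12)(1 14 16 15 6 13 17 10 3)(2 5))^8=(0 11 9 8 7 4 12)(1 3 10 17 13 6 15 16 14)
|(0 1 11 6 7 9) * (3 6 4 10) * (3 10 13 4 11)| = 6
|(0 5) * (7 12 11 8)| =|(0 5)(7 12 11 8)| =4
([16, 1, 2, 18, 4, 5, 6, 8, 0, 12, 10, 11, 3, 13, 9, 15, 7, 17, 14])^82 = [7, 1, 2, 14, 4, 5, 6, 0, 16, 3, 10, 11, 18, 13, 12, 15, 8, 17, 9]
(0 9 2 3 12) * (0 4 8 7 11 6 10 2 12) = [9, 1, 3, 0, 8, 5, 10, 11, 7, 12, 2, 6, 4] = (0 9 12 4 8 7 11 6 10 2 3)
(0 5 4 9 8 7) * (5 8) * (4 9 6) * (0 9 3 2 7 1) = (0 8 1)(2 7 9 5 3)(4 6) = [8, 0, 7, 2, 6, 3, 4, 9, 1, 5]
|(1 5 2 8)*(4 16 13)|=12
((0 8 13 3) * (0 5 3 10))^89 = (0 8 13 10)(3 5)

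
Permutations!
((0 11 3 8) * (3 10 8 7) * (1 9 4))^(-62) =(0 10)(1 9 4)(8 11)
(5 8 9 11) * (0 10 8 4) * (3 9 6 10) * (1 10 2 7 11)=[3, 10, 7, 9, 0, 4, 2, 11, 6, 1, 8, 5]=(0 3 9 1 10 8 6 2 7 11 5 4)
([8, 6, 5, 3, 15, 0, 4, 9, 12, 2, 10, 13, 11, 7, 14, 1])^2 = [12, 4, 0, 3, 1, 8, 15, 2, 11, 5, 10, 7, 13, 9, 14, 6]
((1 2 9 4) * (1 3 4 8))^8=(9)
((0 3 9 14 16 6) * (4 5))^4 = (0 16 9)(3 6 14)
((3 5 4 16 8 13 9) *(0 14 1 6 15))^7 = (16)(0 1 15 14 6)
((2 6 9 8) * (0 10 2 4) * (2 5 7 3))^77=(0 9 3 10 8 2 5 4 6 7)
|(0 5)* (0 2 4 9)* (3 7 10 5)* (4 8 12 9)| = |(0 3 7 10 5 2 8 12 9)| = 9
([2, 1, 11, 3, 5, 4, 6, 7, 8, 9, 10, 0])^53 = (0 11 2)(4 5)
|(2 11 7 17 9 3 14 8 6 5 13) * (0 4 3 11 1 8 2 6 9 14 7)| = 33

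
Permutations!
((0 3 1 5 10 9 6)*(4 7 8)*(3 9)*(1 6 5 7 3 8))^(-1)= ((0 9 5 10 8 4 3 6)(1 7))^(-1)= (0 6 3 4 8 10 5 9)(1 7)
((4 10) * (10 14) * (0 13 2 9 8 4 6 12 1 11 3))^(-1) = (0 3 11 1 12 6 10 14 4 8 9 2 13)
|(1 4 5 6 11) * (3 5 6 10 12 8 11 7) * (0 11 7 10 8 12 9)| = 28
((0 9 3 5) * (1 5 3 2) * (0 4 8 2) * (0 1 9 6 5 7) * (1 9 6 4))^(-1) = ((9)(0 4 8 2 6 5 1 7))^(-1) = (9)(0 7 1 5 6 2 8 4)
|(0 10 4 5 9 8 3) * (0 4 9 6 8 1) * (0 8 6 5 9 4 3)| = 6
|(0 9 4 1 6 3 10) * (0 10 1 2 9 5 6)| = |(10)(0 5 6 3 1)(2 9 4)| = 15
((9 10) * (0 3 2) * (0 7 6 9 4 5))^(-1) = ((0 3 2 7 6 9 10 4 5))^(-1) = (0 5 4 10 9 6 7 2 3)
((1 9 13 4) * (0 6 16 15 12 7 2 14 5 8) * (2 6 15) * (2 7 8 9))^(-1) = ((0 15 12 8)(1 2 14 5 9 13 4)(6 16 7))^(-1) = (0 8 12 15)(1 4 13 9 5 14 2)(6 7 16)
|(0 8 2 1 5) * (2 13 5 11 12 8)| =|(0 2 1 11 12 8 13 5)| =8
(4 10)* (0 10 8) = (0 10 4 8) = [10, 1, 2, 3, 8, 5, 6, 7, 0, 9, 4]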